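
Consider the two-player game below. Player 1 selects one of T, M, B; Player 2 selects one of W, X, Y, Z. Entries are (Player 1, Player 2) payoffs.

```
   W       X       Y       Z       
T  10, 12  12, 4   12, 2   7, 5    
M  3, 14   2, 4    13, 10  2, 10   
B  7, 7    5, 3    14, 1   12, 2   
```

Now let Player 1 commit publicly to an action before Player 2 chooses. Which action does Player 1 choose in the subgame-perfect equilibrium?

T

Solve by backward induction (Player 1 leads).
- T: Player 2 compares 12, 4, 2, 5 and picks W; Player 1 would get 10.
- M: Player 2 compares 14, 4, 10, 10 and picks W; Player 1 would get 3.
- B: Player 2 compares 7, 3, 1, 2 and picks W; Player 1 would get 7.
Maximizing over 10, 3, 7, Player 1 chooses T. Subgame-perfect outcome: (T, W) with payoffs (10, 12).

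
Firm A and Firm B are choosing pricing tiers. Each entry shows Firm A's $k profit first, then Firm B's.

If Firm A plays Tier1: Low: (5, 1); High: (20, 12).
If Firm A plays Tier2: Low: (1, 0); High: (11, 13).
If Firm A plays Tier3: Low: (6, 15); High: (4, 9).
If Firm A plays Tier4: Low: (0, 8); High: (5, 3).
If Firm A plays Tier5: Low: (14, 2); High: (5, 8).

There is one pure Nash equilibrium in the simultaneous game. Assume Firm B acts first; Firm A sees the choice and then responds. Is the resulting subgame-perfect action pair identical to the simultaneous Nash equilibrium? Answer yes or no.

Solve by backward induction (Firm B leads).
- Low: BR = Tier5, leader payoff 2.
- High: BR = Tier1, leader payoff 12.
Among 2, 12, the best is 12 at High. Subgame-perfect outcome: (Tier1, High) with payoffs (20, 12).
Now find the simultaneous Nash equilibrium.
Firm A's best replies: Low→Tier5; High→Tier1.
Firm B's best replies: Tier1→High; Tier2→High; Tier3→Low; Tier4→Low; Tier5→High.
The unique mutual best reply is (Tier1, High), giving (20, 12).
Sequential outcome (Tier1, High) coincides with the Nash profile (Tier1, High).

yes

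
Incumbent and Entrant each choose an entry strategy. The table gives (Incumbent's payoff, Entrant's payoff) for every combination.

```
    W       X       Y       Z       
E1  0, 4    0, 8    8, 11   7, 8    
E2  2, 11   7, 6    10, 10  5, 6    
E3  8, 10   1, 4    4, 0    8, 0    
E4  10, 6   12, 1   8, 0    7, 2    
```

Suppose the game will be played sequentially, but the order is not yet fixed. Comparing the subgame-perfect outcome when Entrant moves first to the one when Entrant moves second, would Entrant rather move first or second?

If Incumbent leads: Entrant's best replies are E1→Y, E2→W, E3→W, E4→W; Incumbent's induced payoffs 8, 2, 8, 10; outcome (E4, W), payoffs (10, 6).
If Entrant leads: Incumbent's best replies are W→E4, X→E4, Y→E2, Z→E3; Entrant's induced payoffs 6, 1, 10, 0; outcome (E2, Y), payoffs (10, 10).
Entrant gets 10 moving first and 6 moving second, so Entrant prefers to move first.

first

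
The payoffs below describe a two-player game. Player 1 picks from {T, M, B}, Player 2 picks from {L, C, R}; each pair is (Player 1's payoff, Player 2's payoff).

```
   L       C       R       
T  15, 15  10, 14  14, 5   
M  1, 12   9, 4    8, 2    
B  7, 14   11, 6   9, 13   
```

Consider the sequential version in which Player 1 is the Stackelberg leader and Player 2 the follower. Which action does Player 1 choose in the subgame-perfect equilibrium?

T

Player 2 best-responds to each possible Player 1 move:
- T: BR = L, leader payoff 15.
- M: BR = L, leader payoff 1.
- B: BR = L, leader payoff 7.
Among 15, 1, 7, the best is 15 at T. Subgame-perfect outcome: (T, L) with payoffs (15, 15).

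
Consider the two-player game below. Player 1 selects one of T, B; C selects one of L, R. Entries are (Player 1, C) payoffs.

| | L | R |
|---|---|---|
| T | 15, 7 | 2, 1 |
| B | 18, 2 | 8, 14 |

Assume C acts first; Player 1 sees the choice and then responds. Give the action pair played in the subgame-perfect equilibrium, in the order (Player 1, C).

(B, R)

Player 1 best-responds to each possible C move:
- L: BR = B, leader payoff 2.
- R: BR = B, leader payoff 14.
Among 2, 14, the best is 14 at R. Subgame-perfect outcome: (B, R) with payoffs (8, 14).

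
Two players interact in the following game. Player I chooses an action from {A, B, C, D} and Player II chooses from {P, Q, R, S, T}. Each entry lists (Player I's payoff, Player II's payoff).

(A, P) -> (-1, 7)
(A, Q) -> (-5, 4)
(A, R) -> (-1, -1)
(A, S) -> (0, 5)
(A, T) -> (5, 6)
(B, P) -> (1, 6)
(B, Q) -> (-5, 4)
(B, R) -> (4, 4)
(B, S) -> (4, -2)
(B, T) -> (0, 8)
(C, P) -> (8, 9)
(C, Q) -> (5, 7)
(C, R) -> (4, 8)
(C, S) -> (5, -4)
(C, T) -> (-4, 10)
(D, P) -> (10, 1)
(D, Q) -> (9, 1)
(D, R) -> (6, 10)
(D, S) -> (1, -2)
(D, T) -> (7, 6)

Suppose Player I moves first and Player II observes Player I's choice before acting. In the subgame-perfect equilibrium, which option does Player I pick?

D

Work backward from Player II's decision.
- A: Player II compares 7, 4, -1, 5, 6 and picks P; Player I would get -1.
- B: Player II compares 6, 4, 4, -2, 8 and picks T; Player I would get 0.
- C: Player II compares 9, 7, 8, -4, 10 and picks T; Player I would get -4.
- D: Player II compares 1, 1, 10, -2, 6 and picks R; Player I would get 6.
Among -1, 0, -4, 6, the best is 6 at D. Subgame-perfect outcome: (D, R) with payoffs (6, 10).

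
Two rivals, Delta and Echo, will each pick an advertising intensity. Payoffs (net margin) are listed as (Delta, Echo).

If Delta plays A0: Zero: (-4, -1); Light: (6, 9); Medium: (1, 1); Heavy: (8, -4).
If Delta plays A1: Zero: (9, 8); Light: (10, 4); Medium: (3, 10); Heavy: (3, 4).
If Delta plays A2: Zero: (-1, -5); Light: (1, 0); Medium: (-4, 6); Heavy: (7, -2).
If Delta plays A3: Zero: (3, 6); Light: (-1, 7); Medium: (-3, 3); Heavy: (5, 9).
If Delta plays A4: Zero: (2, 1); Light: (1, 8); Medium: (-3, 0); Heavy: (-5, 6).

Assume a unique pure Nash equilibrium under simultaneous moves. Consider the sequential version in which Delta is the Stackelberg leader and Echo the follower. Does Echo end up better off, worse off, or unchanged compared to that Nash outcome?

worse off

Echo best-responds to each possible Delta move:
- A0 → Echo plays Light (best of -1, 9, 1, -4); Delta gets 6.
- A1 → Echo plays Medium (best of 8, 4, 10, 4); Delta gets 3.
- A2 → Echo plays Medium (best of -5, 0, 6, -2); Delta gets -4.
- A3 → Echo plays Heavy (best of 6, 7, 3, 9); Delta gets 5.
- A4 → Echo plays Light (best of 1, 8, 0, 6); Delta gets 1.
Delta's induced payoffs are 6, 3, -4, 5, 1, so Delta commits to A0. Subgame-perfect outcome: (A0, Light) with payoffs (6, 9).
For the simultaneous game, intersect best replies.
Delta's best replies: Zero→A1; Light→A1; Medium→A1; Heavy→A0.
Echo's best replies: A0→Light; A1→Medium; A2→Medium; A3→Heavy; A4→Light.
The unique mutual best reply is (A1, Medium), giving (3, 10).
Echo earns 9 sequentially versus 10 at the Nash outcome: worse off.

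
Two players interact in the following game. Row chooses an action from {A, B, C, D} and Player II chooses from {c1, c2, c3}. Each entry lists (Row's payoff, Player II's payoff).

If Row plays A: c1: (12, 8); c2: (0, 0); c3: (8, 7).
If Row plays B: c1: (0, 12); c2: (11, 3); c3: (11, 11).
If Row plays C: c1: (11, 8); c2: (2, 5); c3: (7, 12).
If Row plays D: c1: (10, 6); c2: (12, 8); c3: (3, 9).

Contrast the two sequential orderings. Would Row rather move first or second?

first

If Row leads: Player II's best replies are A→c1, B→c1, C→c3, D→c3; Row's induced payoffs 12, 0, 7, 3; outcome (A, c1), payoffs (12, 8).
If Player II leads: Row's best replies are c1→A, c2→D, c3→B; Player II's induced payoffs 8, 8, 11; outcome (B, c3), payoffs (11, 11).
Row gets 12 moving first and 11 moving second, so Row prefers to move first.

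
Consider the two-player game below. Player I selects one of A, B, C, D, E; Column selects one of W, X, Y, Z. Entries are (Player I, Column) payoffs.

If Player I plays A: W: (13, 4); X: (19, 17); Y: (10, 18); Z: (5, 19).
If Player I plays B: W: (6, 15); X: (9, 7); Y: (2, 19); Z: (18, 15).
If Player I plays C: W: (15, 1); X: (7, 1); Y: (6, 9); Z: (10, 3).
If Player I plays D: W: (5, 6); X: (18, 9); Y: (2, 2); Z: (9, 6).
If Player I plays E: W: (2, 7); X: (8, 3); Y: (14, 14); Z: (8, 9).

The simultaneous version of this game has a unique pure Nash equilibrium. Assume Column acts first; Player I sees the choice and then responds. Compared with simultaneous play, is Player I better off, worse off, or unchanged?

better off

Work backward from Player I's decision.
- W → Player I plays C (best of 13, 6, 15, 5, 2); Column gets 1.
- X → Player I plays A (best of 19, 9, 7, 18, 8); Column gets 17.
- Y → Player I plays E (best of 10, 2, 6, 2, 14); Column gets 14.
- Z → Player I plays B (best of 5, 18, 10, 9, 8); Column gets 15.
Maximizing over 1, 17, 14, 15, Column chooses X. Subgame-perfect outcome: (A, X) with payoffs (19, 17).
Under simultaneous play:
Player I's best replies: W→C; X→A; Y→E; Z→B.
Column's best replies: A→Z; B→Y; C→Y; D→X; E→Y.
Only (E, Y) has each player best-responding; Nash payoffs (14, 14).
Player I earns 19 sequentially versus 14 at the Nash outcome: better off.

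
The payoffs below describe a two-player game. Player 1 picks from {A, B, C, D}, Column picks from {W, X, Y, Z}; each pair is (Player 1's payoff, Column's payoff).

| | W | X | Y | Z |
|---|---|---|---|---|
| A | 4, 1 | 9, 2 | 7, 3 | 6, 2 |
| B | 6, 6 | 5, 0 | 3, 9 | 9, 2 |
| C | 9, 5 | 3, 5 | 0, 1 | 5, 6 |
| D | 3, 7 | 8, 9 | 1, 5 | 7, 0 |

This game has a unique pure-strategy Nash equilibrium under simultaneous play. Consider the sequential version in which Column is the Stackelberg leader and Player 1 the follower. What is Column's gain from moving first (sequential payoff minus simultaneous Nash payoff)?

2

Solve by backward induction (Column leads).
- W: Player 1 compares 4, 6, 9, 3 and picks C; Column would get 5.
- X: Player 1 compares 9, 5, 3, 8 and picks A; Column would get 2.
- Y: Player 1 compares 7, 3, 0, 1 and picks A; Column would get 3.
- Z: Player 1 compares 6, 9, 5, 7 and picks B; Column would get 2.
Column's induced payoffs are 5, 2, 3, 2, so Column commits to W. Subgame-perfect outcome: (C, W) with payoffs (9, 5).
Under simultaneous play:
Player 1's best replies: W→C; X→A; Y→A; Z→B.
Column's best replies: A→Y; B→Y; C→Z; D→X.
The unique mutual best reply is (A, Y), giving (7, 3).
Column's commitment gain: 5 − 3 = 2.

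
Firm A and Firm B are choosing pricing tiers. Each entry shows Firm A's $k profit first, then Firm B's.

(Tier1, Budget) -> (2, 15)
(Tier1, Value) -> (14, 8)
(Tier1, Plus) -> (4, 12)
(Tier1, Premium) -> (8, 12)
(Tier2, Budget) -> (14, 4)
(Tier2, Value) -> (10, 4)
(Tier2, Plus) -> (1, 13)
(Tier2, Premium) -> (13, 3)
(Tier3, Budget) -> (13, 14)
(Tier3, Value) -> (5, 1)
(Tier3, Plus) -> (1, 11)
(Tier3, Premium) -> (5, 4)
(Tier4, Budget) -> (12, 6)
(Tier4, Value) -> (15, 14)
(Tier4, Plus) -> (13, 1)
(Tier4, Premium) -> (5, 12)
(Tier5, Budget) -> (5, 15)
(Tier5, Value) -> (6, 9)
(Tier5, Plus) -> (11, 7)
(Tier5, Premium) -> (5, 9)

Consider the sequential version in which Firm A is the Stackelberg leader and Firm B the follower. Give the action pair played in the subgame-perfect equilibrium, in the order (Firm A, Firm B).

Backward induction with Firm A moving first.
- Tier1 → Firm B plays Budget (best of 15, 8, 12, 12); Firm A gets 2.
- Tier2 → Firm B plays Plus (best of 4, 4, 13, 3); Firm A gets 1.
- Tier3 → Firm B plays Budget (best of 14, 1, 11, 4); Firm A gets 13.
- Tier4 → Firm B plays Value (best of 6, 14, 1, 12); Firm A gets 15.
- Tier5 → Firm B plays Budget (best of 15, 9, 7, 9); Firm A gets 5.
Firm A's induced payoffs are 2, 1, 13, 15, 5, so Firm A commits to Tier4. Subgame-perfect outcome: (Tier4, Value) with payoffs (15, 14).

(Tier4, Value)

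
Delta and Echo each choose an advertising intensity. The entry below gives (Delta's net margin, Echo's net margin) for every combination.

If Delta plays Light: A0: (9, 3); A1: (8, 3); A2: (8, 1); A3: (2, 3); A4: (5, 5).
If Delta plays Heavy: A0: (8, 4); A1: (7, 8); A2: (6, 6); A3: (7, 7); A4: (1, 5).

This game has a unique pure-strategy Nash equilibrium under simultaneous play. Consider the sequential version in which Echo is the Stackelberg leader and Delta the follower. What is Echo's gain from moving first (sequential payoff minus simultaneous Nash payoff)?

Backward induction with Echo moving first.
- A0: Delta compares 9, 8 and picks Light; Echo would get 3.
- A1: Delta compares 8, 7 and picks Light; Echo would get 3.
- A2: Delta compares 8, 6 and picks Light; Echo would get 1.
- A3: Delta compares 2, 7 and picks Heavy; Echo would get 7.
- A4: Delta compares 5, 1 and picks Light; Echo would get 5.
Among 3, 3, 1, 7, 5, the best is 7 at A3. Subgame-perfect outcome: (Heavy, A3) with payoffs (7, 7).
Under simultaneous play:
Delta's best replies: A0→Light; A1→Light; A2→Light; A3→Heavy; A4→Light.
Echo's best replies: Light→A4; Heavy→A1.
The unique mutual best reply is (Light, A4), giving (5, 5).
Echo's commitment gain: 7 − 5 = 2.

2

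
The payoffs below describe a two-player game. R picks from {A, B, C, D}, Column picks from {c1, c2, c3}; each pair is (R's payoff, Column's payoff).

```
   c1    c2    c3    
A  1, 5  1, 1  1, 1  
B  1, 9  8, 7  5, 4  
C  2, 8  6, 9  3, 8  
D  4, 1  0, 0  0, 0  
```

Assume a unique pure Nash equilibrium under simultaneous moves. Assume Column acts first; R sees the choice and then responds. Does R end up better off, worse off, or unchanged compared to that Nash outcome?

R best-responds to each possible Column move:
- c1: BR = D, leader payoff 1.
- c2: BR = B, leader payoff 7.
- c3: BR = B, leader payoff 4.
Maximizing over 1, 7, 4, Column chooses c2. Subgame-perfect outcome: (B, c2) with payoffs (8, 7).
Under simultaneous play:
R's best replies: c1→D; c2→B; c3→B.
Column's best replies: A→c1; B→c1; C→c2; D→c1.
Only (D, c1) has each player best-responding; Nash payoffs (4, 1).
R earns 8 sequentially versus 4 at the Nash outcome: better off.

better off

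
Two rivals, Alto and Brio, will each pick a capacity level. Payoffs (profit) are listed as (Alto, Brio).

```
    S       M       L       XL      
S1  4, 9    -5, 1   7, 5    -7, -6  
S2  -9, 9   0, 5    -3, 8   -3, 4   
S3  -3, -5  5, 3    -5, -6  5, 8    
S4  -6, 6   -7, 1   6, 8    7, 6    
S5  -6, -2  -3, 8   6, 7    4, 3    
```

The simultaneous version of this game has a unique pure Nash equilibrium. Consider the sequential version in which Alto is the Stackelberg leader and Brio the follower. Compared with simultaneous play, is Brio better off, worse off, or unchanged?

worse off

Solve by backward induction (Alto leads).
- S1: BR = S, leader payoff 4.
- S2: BR = S, leader payoff -9.
- S3: BR = XL, leader payoff 5.
- S4: BR = L, leader payoff 6.
- S5: BR = M, leader payoff -3.
Among 4, -9, 5, 6, -3, the best is 6 at S4. Subgame-perfect outcome: (S4, L) with payoffs (6, 8).
Now find the simultaneous Nash equilibrium.
Alto's best replies: S→S1; M→S3; L→S1; XL→S4.
Brio's best replies: S1→S; S2→S; S3→XL; S4→L; S5→M.
Only (S1, S) has each player best-responding; Nash payoffs (4, 9).
Brio earns 8 sequentially versus 9 at the Nash outcome: worse off.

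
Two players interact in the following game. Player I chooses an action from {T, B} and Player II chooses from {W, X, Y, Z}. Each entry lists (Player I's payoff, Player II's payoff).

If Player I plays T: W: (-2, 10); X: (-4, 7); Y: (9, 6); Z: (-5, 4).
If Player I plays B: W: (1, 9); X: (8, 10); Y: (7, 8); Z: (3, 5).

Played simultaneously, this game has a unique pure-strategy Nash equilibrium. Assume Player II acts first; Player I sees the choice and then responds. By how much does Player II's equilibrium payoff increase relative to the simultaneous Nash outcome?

0

Solve by backward induction (Player II leads).
- W → Player I plays B (best of -2, 1); Player II gets 9.
- X → Player I plays B (best of -4, 8); Player II gets 10.
- Y → Player I plays T (best of 9, 7); Player II gets 6.
- Z → Player I plays B (best of -5, 3); Player II gets 5.
Maximizing over 9, 10, 6, 5, Player II chooses X. Subgame-perfect outcome: (B, X) with payoffs (8, 10).
Under simultaneous play:
Player I's best replies: W→B; X→B; Y→T; Z→B.
Player II's best replies: T→W; B→X.
Only (B, X) has each player best-responding; Nash payoffs (8, 10).
Player II's commitment gain: 10 − 10 = 0.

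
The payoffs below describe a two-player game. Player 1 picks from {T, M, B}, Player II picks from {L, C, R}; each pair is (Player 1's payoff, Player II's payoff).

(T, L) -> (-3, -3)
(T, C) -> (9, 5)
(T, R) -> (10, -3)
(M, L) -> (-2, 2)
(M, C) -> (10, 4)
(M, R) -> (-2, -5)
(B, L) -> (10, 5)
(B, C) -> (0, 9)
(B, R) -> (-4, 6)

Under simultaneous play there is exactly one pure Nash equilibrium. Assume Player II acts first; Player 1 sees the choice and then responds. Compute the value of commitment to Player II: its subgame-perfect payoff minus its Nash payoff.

1

Solve by backward induction (Player II leads).
- L → Player 1 plays B (best of -3, -2, 10); Player II gets 5.
- C → Player 1 plays M (best of 9, 10, 0); Player II gets 4.
- R → Player 1 plays T (best of 10, -2, -4); Player II gets -3.
Maximizing over 5, 4, -3, Player II chooses L. Subgame-perfect outcome: (B, L) with payoffs (10, 5).
Under simultaneous play:
Player 1's best replies: L→B; C→M; R→T.
Player II's best replies: T→C; M→C; B→C.
Only (M, C) has each player best-responding; Nash payoffs (10, 4).
Player II's commitment gain: 5 − 4 = 1.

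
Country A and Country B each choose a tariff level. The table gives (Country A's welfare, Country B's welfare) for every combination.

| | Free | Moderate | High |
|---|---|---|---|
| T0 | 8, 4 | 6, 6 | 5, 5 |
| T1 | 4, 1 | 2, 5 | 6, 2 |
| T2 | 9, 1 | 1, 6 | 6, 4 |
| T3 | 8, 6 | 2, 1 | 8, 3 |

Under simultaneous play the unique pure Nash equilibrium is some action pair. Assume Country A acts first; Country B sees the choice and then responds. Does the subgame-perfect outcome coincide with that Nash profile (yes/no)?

no

Country B best-responds to each possible Country A move:
- T0: Country B compares 4, 6, 5 and picks Moderate; Country A would get 6.
- T1: Country B compares 1, 5, 2 and picks Moderate; Country A would get 2.
- T2: Country B compares 1, 6, 4 and picks Moderate; Country A would get 1.
- T3: Country B compares 6, 1, 3 and picks Free; Country A would get 8.
Country A's induced payoffs are 6, 2, 1, 8, so Country A commits to T3. Subgame-perfect outcome: (T3, Free) with payoffs (8, 6).
For the simultaneous game, intersect best replies.
Country A's best replies: Free→T2; Moderate→T0; High→T3.
Country B's best replies: T0→Moderate; T1→Moderate; T2→Moderate; T3→Free.
The unique mutual best reply is (T0, Moderate), giving (6, 6).
Sequential outcome (T3, Free) differs from the Nash profile (T0, Moderate).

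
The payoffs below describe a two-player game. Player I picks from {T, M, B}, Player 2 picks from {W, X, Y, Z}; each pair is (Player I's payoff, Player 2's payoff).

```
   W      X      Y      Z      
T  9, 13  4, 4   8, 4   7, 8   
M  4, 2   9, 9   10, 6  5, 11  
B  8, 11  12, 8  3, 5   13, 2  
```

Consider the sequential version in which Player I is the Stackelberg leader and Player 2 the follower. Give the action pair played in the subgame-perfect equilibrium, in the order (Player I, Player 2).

(T, W)

Backward induction with Player I moving first.
- T: BR = W, leader payoff 9.
- M: BR = Z, leader payoff 5.
- B: BR = W, leader payoff 8.
Maximizing over 9, 5, 8, Player I chooses T. Subgame-perfect outcome: (T, W) with payoffs (9, 13).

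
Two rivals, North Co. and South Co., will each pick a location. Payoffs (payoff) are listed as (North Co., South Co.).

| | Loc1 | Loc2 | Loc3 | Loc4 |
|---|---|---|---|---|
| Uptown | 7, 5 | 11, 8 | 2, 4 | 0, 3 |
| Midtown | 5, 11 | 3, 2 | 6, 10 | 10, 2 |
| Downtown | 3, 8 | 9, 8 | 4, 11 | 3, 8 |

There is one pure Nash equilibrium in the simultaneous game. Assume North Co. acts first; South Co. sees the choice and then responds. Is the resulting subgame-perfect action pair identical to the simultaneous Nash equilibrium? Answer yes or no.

yes

Work backward from South Co.'s decision.
- Uptown: South Co. compares 5, 8, 4, 3 and picks Loc2; North Co. would get 11.
- Midtown: South Co. compares 11, 2, 10, 2 and picks Loc1; North Co. would get 5.
- Downtown: South Co. compares 8, 8, 11, 8 and picks Loc3; North Co. would get 4.
North Co.'s induced payoffs are 11, 5, 4, so North Co. commits to Uptown. Subgame-perfect outcome: (Uptown, Loc2) with payoffs (11, 8).
For the simultaneous game, intersect best replies.
North Co.'s best replies: Loc1→Uptown; Loc2→Uptown; Loc3→Midtown; Loc4→Midtown.
South Co.'s best replies: Uptown→Loc2; Midtown→Loc1; Downtown→Loc3.
The unique mutual best reply is (Uptown, Loc2), giving (11, 8).
Sequential outcome (Uptown, Loc2) coincides with the Nash profile (Uptown, Loc2).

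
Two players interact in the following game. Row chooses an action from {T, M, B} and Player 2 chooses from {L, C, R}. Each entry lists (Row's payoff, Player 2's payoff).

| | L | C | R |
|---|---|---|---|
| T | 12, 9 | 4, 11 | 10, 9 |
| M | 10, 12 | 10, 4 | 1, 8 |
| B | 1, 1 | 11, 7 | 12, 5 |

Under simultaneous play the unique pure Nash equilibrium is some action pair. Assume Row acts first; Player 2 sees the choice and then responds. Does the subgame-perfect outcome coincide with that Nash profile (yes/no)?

yes

Work backward from Player 2's decision.
- T → Player 2 plays C (best of 9, 11, 9); Row gets 4.
- M → Player 2 plays L (best of 12, 4, 8); Row gets 10.
- B → Player 2 plays C (best of 1, 7, 5); Row gets 11.
Among 4, 10, 11, the best is 11 at B. Subgame-perfect outcome: (B, C) with payoffs (11, 7).
For the simultaneous game, intersect best replies.
Row's best replies: L→T; C→B; R→B.
Player 2's best replies: T→C; M→L; B→C.
The unique mutual best reply is (B, C), giving (11, 7).
Sequential outcome (B, C) coincides with the Nash profile (B, C).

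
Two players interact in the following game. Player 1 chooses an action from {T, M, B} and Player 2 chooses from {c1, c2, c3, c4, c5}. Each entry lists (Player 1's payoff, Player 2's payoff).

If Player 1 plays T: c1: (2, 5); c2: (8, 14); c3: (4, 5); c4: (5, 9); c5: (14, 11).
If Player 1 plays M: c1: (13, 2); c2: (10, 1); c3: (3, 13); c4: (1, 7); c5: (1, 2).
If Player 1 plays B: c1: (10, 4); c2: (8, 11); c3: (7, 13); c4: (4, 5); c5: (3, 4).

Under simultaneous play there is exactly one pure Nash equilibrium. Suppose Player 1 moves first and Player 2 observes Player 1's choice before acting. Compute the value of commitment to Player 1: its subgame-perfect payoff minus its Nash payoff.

1

Backward induction with Player 1 moving first.
- T → Player 2 plays c2 (best of 5, 14, 5, 9, 11); Player 1 gets 8.
- M → Player 2 plays c3 (best of 2, 1, 13, 7, 2); Player 1 gets 3.
- B → Player 2 plays c3 (best of 4, 11, 13, 5, 4); Player 1 gets 7.
Player 1's induced payoffs are 8, 3, 7, so Player 1 commits to T. Subgame-perfect outcome: (T, c2) with payoffs (8, 14).
Now find the simultaneous Nash equilibrium.
Player 1's best replies: c1→M; c2→M; c3→B; c4→T; c5→T.
Player 2's best replies: T→c2; M→c3; B→c3.
The unique mutual best reply is (B, c3), giving (7, 13).
Player 1's commitment gain: 8 − 7 = 1.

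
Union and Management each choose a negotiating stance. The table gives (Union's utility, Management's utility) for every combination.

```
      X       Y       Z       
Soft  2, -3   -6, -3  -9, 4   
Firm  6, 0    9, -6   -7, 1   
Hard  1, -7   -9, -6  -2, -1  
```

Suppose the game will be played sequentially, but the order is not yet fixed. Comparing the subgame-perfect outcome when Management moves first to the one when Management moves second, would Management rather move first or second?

first

If Union leads: Management's best replies are Soft→Z, Firm→Z, Hard→Z; Union's induced payoffs -9, -7, -2; outcome (Hard, Z), payoffs (-2, -1).
If Management leads: Union's best replies are X→Firm, Y→Firm, Z→Hard; Management's induced payoffs 0, -6, -1; outcome (Firm, X), payoffs (6, 0).
Management gets 0 moving first and -1 moving second, so Management prefers to move first.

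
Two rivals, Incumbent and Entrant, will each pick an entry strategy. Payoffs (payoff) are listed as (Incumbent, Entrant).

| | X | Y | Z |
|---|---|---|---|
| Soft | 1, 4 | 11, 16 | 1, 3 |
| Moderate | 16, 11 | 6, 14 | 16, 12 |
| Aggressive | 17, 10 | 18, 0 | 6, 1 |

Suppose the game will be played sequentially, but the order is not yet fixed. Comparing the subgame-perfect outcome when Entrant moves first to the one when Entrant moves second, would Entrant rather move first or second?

If Incumbent leads: Entrant's best replies are Soft→Y, Moderate→Y, Aggressive→X; Incumbent's induced payoffs 11, 6, 17; outcome (Aggressive, X), payoffs (17, 10).
If Entrant leads: Incumbent's best replies are X→Aggressive, Y→Aggressive, Z→Moderate; Entrant's induced payoffs 10, 0, 12; outcome (Moderate, Z), payoffs (16, 12).
Entrant gets 12 moving first and 10 moving second, so Entrant prefers to move first.

first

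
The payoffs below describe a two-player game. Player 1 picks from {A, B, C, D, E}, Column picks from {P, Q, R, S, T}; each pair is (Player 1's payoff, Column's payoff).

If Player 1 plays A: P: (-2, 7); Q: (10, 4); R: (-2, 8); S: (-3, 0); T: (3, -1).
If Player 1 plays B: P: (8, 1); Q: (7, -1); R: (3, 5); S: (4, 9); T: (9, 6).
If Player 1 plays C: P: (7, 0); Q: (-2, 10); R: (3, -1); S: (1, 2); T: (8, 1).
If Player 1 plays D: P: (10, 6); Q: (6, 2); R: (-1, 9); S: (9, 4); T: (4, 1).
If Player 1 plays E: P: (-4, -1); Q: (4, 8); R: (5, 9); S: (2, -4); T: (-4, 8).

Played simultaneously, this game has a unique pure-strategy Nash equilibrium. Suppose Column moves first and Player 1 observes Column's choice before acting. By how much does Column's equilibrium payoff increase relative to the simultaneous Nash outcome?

0

Solve by backward induction (Column leads).
- P: Player 1 compares -2, 8, 7, 10, -4 and picks D; Column would get 6.
- Q: Player 1 compares 10, 7, -2, 6, 4 and picks A; Column would get 4.
- R: Player 1 compares -2, 3, 3, -1, 5 and picks E; Column would get 9.
- S: Player 1 compares -3, 4, 1, 9, 2 and picks D; Column would get 4.
- T: Player 1 compares 3, 9, 8, 4, -4 and picks B; Column would get 6.
Among 6, 4, 9, 4, 6, the best is 9 at R. Subgame-perfect outcome: (E, R) with payoffs (5, 9).
Now find the simultaneous Nash equilibrium.
Player 1's best replies: P→D; Q→A; R→E; S→D; T→B.
Column's best replies: A→R; B→S; C→Q; D→R; E→R.
Only (E, R) has each player best-responding; Nash payoffs (5, 9).
Column's commitment gain: 9 − 9 = 0.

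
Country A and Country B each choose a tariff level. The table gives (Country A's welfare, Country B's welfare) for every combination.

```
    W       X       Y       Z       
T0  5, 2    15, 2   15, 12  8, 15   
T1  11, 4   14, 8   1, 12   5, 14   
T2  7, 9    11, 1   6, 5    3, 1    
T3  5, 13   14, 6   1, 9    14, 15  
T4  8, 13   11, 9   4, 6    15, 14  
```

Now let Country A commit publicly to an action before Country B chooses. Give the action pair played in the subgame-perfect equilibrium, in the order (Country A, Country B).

Work backward from Country B's decision.
- T0 → Country B plays Z (best of 2, 2, 12, 15); Country A gets 8.
- T1 → Country B plays Z (best of 4, 8, 12, 14); Country A gets 5.
- T2 → Country B plays W (best of 9, 1, 5, 1); Country A gets 7.
- T3 → Country B plays Z (best of 13, 6, 9, 15); Country A gets 14.
- T4 → Country B plays Z (best of 13, 9, 6, 14); Country A gets 15.
Country A's induced payoffs are 8, 5, 7, 14, 15, so Country A commits to T4. Subgame-perfect outcome: (T4, Z) with payoffs (15, 14).

(T4, Z)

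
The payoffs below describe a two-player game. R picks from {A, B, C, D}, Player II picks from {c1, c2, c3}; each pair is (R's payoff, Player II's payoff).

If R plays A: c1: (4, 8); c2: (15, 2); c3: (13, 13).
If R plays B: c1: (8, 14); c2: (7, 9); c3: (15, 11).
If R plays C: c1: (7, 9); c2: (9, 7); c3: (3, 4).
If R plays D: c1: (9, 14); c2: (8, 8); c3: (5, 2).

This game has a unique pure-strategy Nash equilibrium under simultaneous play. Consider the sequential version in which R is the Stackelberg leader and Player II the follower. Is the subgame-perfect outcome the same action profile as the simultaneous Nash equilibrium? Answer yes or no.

Player II best-responds to each possible R move:
- A: BR = c3, leader payoff 13.
- B: BR = c1, leader payoff 8.
- C: BR = c1, leader payoff 7.
- D: BR = c1, leader payoff 9.
Maximizing over 13, 8, 7, 9, R chooses A. Subgame-perfect outcome: (A, c3) with payoffs (13, 13).
For the simultaneous game, intersect best replies.
R's best replies: c1→D; c2→A; c3→B.
Player II's best replies: A→c3; B→c1; C→c1; D→c1.
The unique mutual best reply is (D, c1), giving (9, 14).
Sequential outcome (A, c3) differs from the Nash profile (D, c1).

no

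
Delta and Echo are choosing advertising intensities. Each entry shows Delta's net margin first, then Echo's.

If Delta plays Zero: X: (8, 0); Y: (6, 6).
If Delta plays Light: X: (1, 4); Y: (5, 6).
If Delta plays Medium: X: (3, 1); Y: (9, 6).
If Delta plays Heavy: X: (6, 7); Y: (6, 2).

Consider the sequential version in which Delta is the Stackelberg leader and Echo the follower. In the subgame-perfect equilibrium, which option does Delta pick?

Medium

Backward induction with Delta moving first.
- Zero: BR = Y, leader payoff 6.
- Light: BR = Y, leader payoff 5.
- Medium: BR = Y, leader payoff 9.
- Heavy: BR = X, leader payoff 6.
Among 6, 5, 9, 6, the best is 9 at Medium. Subgame-perfect outcome: (Medium, Y) with payoffs (9, 6).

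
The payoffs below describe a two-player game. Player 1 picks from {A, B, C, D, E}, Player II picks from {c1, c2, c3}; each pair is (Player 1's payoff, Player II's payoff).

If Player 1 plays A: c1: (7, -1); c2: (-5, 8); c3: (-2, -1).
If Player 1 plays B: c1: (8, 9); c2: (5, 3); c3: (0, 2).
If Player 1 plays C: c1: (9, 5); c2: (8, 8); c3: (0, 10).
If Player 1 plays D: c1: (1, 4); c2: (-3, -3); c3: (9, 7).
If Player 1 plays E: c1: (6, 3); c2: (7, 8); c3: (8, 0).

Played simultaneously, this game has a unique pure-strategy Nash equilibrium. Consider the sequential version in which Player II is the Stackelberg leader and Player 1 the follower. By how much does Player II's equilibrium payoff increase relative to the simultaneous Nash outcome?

1

Solve by backward induction (Player II leads).
- c1 → Player 1 plays C (best of 7, 8, 9, 1, 6); Player II gets 5.
- c2 → Player 1 plays C (best of -5, 5, 8, -3, 7); Player II gets 8.
- c3 → Player 1 plays D (best of -2, 0, 0, 9, 8); Player II gets 7.
Maximizing over 5, 8, 7, Player II chooses c2. Subgame-perfect outcome: (C, c2) with payoffs (8, 8).
Under simultaneous play:
Player 1's best replies: c1→C; c2→C; c3→D.
Player II's best replies: A→c2; B→c1; C→c3; D→c3; E→c2.
The unique mutual best reply is (D, c3), giving (9, 7).
Player II's commitment gain: 8 − 7 = 1.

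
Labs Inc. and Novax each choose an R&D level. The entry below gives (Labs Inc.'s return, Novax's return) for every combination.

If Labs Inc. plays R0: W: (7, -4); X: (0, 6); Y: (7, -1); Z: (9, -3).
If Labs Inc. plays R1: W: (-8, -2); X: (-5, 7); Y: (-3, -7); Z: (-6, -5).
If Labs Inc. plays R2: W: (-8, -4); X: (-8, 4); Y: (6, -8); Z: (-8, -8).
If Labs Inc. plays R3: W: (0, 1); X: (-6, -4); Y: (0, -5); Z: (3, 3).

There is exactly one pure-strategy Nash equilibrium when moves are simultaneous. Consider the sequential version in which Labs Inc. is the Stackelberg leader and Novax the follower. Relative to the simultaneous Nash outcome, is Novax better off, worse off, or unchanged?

Backward induction with Labs Inc. moving first.
- R0: BR = X, leader payoff 0.
- R1: BR = X, leader payoff -5.
- R2: BR = X, leader payoff -8.
- R3: BR = Z, leader payoff 3.
Labs Inc.'s induced payoffs are 0, -5, -8, 3, so Labs Inc. commits to R3. Subgame-perfect outcome: (R3, Z) with payoffs (3, 3).
Now find the simultaneous Nash equilibrium.
Labs Inc.'s best replies: W→R0; X→R0; Y→R0; Z→R0.
Novax's best replies: R0→X; R1→X; R2→X; R3→Z.
Only (R0, X) has each player best-responding; Nash payoffs (0, 6).
Novax earns 3 sequentially versus 6 at the Nash outcome: worse off.

worse off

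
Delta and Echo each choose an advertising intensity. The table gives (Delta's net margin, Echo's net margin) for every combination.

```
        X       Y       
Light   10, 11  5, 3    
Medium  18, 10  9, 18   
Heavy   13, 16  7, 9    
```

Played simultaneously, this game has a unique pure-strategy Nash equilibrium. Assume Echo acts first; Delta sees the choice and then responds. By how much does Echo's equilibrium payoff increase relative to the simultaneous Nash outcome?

Work backward from Delta's decision.
- X: BR = Medium, leader payoff 10.
- Y: BR = Medium, leader payoff 18.
Among 10, 18, the best is 18 at Y. Subgame-perfect outcome: (Medium, Y) with payoffs (9, 18).
Under simultaneous play:
Delta's best replies: X→Medium; Y→Medium.
Echo's best replies: Light→X; Medium→Y; Heavy→X.
Only (Medium, Y) has each player best-responding; Nash payoffs (9, 18).
Echo's commitment gain: 18 − 18 = 0.

0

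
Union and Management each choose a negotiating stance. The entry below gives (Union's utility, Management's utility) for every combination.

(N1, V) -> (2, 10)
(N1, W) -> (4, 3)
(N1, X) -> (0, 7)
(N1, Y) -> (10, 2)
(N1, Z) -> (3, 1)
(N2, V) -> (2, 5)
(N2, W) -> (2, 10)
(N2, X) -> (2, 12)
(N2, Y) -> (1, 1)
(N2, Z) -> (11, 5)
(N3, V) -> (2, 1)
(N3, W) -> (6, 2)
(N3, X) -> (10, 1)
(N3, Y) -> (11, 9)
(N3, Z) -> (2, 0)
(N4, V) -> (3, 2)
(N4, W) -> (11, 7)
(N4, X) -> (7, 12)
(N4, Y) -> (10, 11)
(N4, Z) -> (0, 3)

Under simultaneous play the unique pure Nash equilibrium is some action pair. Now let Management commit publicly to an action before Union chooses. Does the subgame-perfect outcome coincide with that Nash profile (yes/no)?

Union best-responds to each possible Management move:
- V: BR = N4, leader payoff 2.
- W: BR = N4, leader payoff 7.
- X: BR = N3, leader payoff 1.
- Y: BR = N3, leader payoff 9.
- Z: BR = N2, leader payoff 5.
Among 2, 7, 1, 9, 5, the best is 9 at Y. Subgame-perfect outcome: (N3, Y) with payoffs (11, 9).
Now find the simultaneous Nash equilibrium.
Union's best replies: V→N4; W→N4; X→N3; Y→N3; Z→N2.
Management's best replies: N1→V; N2→X; N3→Y; N4→X.
The unique mutual best reply is (N3, Y), giving (11, 9).
Sequential outcome (N3, Y) coincides with the Nash profile (N3, Y).

yes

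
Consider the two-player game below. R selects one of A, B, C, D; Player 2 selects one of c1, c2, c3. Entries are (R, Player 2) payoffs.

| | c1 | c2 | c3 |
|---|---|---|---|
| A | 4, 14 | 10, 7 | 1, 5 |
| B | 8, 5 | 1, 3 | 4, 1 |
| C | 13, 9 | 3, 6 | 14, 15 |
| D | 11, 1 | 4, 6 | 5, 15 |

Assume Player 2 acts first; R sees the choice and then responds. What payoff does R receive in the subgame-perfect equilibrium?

14

Solve by backward induction (Player 2 leads).
- c1 → R plays C (best of 4, 8, 13, 11); Player 2 gets 9.
- c2 → R plays A (best of 10, 1, 3, 4); Player 2 gets 7.
- c3 → R plays C (best of 1, 4, 14, 5); Player 2 gets 15.
Among 9, 7, 15, the best is 15 at c3. Subgame-perfect outcome: (C, c3) with payoffs (14, 15).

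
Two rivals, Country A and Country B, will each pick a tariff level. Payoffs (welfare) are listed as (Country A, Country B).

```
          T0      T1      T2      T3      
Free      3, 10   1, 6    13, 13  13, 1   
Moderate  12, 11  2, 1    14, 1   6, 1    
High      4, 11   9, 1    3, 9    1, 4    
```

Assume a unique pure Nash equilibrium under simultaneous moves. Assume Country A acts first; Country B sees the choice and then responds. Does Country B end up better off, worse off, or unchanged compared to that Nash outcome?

better off

Work backward from Country B's decision.
- Free: Country B compares 10, 6, 13, 1 and picks T2; Country A would get 13.
- Moderate: Country B compares 11, 1, 1, 1 and picks T0; Country A would get 12.
- High: Country B compares 11, 1, 9, 4 and picks T0; Country A would get 4.
Among 13, 12, 4, the best is 13 at Free. Subgame-perfect outcome: (Free, T2) with payoffs (13, 13).
Under simultaneous play:
Country A's best replies: T0→Moderate; T1→High; T2→Moderate; T3→Free.
Country B's best replies: Free→T2; Moderate→T0; High→T0.
The unique mutual best reply is (Moderate, T0), giving (12, 11).
Country B earns 13 sequentially versus 11 at the Nash outcome: better off.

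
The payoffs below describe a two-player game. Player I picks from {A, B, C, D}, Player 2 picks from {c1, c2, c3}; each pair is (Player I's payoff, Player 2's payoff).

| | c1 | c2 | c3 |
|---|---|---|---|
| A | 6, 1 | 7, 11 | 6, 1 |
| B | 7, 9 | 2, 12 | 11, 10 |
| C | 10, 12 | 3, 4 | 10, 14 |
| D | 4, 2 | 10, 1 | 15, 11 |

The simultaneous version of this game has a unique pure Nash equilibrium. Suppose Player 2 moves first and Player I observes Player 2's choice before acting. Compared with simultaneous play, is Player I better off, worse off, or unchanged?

worse off

Backward induction with Player 2 moving first.
- c1: Player I compares 6, 7, 10, 4 and picks C; Player 2 would get 12.
- c2: Player I compares 7, 2, 3, 10 and picks D; Player 2 would get 1.
- c3: Player I compares 6, 11, 10, 15 and picks D; Player 2 would get 11.
Among 12, 1, 11, the best is 12 at c1. Subgame-perfect outcome: (C, c1) with payoffs (10, 12).
Under simultaneous play:
Player I's best replies: c1→C; c2→D; c3→D.
Player 2's best replies: A→c2; B→c2; C→c3; D→c3.
The unique mutual best reply is (D, c3), giving (15, 11).
Player I earns 10 sequentially versus 15 at the Nash outcome: worse off.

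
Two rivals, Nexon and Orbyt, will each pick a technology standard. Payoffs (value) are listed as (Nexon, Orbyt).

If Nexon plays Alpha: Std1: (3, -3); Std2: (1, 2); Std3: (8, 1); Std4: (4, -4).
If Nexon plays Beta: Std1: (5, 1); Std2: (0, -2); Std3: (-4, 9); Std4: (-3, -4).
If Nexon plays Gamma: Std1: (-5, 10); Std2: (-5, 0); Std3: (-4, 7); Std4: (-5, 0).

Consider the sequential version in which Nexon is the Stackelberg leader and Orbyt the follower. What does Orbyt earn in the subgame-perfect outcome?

Work backward from Orbyt's decision.
- Alpha: BR = Std2, leader payoff 1.
- Beta: BR = Std3, leader payoff -4.
- Gamma: BR = Std1, leader payoff -5.
Nexon's induced payoffs are 1, -4, -5, so Nexon commits to Alpha. Subgame-perfect outcome: (Alpha, Std2) with payoffs (1, 2).

2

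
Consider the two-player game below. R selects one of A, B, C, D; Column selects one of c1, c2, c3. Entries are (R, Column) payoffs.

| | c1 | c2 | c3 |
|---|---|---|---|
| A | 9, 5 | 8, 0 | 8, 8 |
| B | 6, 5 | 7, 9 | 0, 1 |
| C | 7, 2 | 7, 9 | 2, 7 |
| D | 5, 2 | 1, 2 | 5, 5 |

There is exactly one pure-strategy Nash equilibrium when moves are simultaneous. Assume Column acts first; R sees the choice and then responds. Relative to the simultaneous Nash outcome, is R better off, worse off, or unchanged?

R best-responds to each possible Column move:
- c1: BR = A, leader payoff 5.
- c2: BR = A, leader payoff 0.
- c3: BR = A, leader payoff 8.
Column's induced payoffs are 5, 0, 8, so Column commits to c3. Subgame-perfect outcome: (A, c3) with payoffs (8, 8).
Under simultaneous play:
R's best replies: c1→A; c2→A; c3→A.
Column's best replies: A→c3; B→c2; C→c2; D→c3.
The unique mutual best reply is (A, c3), giving (8, 8).
R earns 8 sequentially versus 8 at the Nash outcome: unchanged.

unchanged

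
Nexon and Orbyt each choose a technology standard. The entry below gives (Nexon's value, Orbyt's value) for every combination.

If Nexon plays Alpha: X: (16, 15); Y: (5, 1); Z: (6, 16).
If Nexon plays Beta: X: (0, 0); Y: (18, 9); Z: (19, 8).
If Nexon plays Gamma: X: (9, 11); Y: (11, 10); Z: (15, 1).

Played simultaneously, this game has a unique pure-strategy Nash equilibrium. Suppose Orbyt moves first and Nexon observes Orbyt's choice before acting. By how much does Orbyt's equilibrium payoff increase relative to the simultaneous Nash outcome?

6

Solve by backward induction (Orbyt leads).
- X: Nexon compares 16, 0, 9 and picks Alpha; Orbyt would get 15.
- Y: Nexon compares 5, 18, 11 and picks Beta; Orbyt would get 9.
- Z: Nexon compares 6, 19, 15 and picks Beta; Orbyt would get 8.
Maximizing over 15, 9, 8, Orbyt chooses X. Subgame-perfect outcome: (Alpha, X) with payoffs (16, 15).
Now find the simultaneous Nash equilibrium.
Nexon's best replies: X→Alpha; Y→Beta; Z→Beta.
Orbyt's best replies: Alpha→Z; Beta→Y; Gamma→X.
The unique mutual best reply is (Beta, Y), giving (18, 9).
Orbyt's commitment gain: 15 − 9 = 6.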